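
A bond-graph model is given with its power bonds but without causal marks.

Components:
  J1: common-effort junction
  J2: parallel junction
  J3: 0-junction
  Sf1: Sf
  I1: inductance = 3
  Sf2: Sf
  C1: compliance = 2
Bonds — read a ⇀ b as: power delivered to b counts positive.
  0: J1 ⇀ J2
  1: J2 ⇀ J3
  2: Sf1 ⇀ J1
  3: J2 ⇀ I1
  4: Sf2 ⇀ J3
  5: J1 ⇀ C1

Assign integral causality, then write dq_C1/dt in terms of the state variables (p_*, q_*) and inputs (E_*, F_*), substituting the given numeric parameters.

#2 stroke→Sf1  (source Sf1 imposes f)
#4 stroke→Sf2  (Sf2 fixes flow; stroke at Sf2)
#1 stroke→J3  (only one effort-in slot at J3)
#3 stroke→I1  (I1 integral (f out))
#0 stroke→J2  (only one effort-in slot at J2)
#5 stroke→J1  (J1: last free bond brings effort in)

dq_C1/dt = F_Sf1 + F_Sf2 - p_I1/3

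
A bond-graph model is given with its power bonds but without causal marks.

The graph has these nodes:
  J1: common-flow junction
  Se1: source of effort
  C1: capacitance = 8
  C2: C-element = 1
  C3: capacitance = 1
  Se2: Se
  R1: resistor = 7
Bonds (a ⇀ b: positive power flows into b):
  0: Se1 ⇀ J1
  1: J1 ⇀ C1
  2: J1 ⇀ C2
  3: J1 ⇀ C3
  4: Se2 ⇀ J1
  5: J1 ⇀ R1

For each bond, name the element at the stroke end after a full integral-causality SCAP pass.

#0 →J1
#1 →J1
#2 →J1
#3 →J1
#4 →J1
#5 →R1

bond 0 stroke at J1  (Se1: effort source, stroke at far end)
bond 4 stroke at J1  (Se2 (Se) sets effort on bond)
bond 1 stroke at J1  (C1 outputs effort q/C1)
bond 2 stroke at J1  (C2 integral (e out))
bond 3 stroke at J1  (prefer integral on C3)
bond 5 stroke at R1  (closing 1-jn rule on J1)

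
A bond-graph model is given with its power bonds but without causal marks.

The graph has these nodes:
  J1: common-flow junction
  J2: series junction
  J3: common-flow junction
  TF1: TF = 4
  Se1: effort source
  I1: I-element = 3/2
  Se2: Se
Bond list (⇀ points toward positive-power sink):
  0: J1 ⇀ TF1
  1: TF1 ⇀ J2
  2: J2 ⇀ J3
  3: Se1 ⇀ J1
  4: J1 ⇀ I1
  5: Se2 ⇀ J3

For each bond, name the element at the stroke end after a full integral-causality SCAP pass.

b0 |J1
b1 |TF1
b2 |J2
b3 |J1
b4 |I1
b5 |J3

β3 stroke→J1  (Se1 fixes effort; stroke away)
β5 stroke→J3  (Se2: effort source, stroke at far end)
β2 stroke→J2  (J3 needs exactly one f-in)
β1 stroke→TF1  (J2: last free bond brings flow in)
β0 stroke→J1  (TF TF1: opposite of bond 1)
β4 stroke→I1  (only one flow-in slot at J1)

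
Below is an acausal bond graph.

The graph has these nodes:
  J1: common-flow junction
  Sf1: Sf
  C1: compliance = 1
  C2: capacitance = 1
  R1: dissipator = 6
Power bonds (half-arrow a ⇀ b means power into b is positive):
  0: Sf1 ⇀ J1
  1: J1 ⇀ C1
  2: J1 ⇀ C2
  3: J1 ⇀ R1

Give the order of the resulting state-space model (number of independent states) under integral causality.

β0 |Sf1  (source Sf1 imposes f)
β1 |J1  (1-jn J1 has f-setter on 0)
β2 |J1  (1-jn J1 has f-setter on 0)
β3 |J1  (J1: bond 0 brought flow, rest push out)

2  (C1, C2 all integral)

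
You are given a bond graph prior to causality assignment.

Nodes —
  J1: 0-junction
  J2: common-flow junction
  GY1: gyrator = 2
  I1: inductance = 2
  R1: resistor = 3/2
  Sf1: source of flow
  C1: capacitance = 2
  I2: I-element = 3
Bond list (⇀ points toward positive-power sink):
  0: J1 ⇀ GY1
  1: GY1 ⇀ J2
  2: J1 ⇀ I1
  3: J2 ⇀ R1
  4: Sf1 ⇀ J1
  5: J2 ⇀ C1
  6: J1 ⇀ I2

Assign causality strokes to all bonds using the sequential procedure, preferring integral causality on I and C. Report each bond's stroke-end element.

β4 →Sf1  (source Sf1 imposes f)
β2 →I1  (I1 integral (f out))
β5 →J2  (C1 outputs effort q/C1)
β6 →I2  (prefer integral on I2)
β0 →J1  (J1 needs exactly one e-in)
β1 →J2  (GY GY1: same side as bond 0)
β3 →R1  (closing 1-jn rule on J2)

bond 0 |J1
bond 1 |J2
bond 2 |I1
bond 3 |R1
bond 4 |Sf1
bond 5 |J2
bond 6 |I2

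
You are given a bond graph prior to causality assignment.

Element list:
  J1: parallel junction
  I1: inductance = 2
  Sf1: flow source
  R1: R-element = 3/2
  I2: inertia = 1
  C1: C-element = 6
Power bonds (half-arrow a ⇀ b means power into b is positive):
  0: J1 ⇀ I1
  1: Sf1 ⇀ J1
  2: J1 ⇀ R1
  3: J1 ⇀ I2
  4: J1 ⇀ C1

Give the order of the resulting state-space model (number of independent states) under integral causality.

3  (C1, I1, I2 all integral)

#1 →Sf1  (Sf1 fixes flow; stroke at Sf1)
#0 →I1  (prefer integral on I1)
#3 →I2  (I2 integral (f out))
#4 →J1  (C1 integral (e out))
#2 →R1  (0-jn J1 has e-setter on 4)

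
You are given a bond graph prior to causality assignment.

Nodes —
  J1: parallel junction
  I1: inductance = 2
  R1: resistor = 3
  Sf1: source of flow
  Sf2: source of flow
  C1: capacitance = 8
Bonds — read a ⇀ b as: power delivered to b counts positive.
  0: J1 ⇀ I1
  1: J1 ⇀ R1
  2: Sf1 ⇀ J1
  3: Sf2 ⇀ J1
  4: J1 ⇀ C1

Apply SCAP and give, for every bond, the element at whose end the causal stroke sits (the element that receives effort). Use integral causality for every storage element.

bond 0 stroke at I1
bond 1 stroke at R1
bond 2 stroke at Sf1
bond 3 stroke at Sf2
bond 4 stroke at J1

β2 →Sf1  (Sf1 (Sf) sets flow on bond)
β3 →Sf2  (Sf2 fixes flow; stroke at Sf2)
β0 →I1  (I1 outputs flow p/I1)
β4 →J1  (C1: C, integral causality)
β1 →R1  (J1 effort already set via bond 4)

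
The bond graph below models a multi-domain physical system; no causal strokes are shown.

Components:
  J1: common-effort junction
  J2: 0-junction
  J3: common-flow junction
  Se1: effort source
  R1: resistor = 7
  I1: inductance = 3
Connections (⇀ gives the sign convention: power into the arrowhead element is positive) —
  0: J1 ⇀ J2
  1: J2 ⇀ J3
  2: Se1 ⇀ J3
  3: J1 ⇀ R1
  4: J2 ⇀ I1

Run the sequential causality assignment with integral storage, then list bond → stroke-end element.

b0 |J1
b1 |J2
b2 |J3
b3 |R1
b4 |I1

β2 →J3  (Se1: effort source, stroke at far end)
β1 →J2  (only one flow-in slot at J3)
β0 →J1  (J2: bond 1 brought effort, rest push out)
β4 →I1  (J2: bond 1 brought effort, rest push out)
β3 →R1  (0-jn J1 has e-setter on 0)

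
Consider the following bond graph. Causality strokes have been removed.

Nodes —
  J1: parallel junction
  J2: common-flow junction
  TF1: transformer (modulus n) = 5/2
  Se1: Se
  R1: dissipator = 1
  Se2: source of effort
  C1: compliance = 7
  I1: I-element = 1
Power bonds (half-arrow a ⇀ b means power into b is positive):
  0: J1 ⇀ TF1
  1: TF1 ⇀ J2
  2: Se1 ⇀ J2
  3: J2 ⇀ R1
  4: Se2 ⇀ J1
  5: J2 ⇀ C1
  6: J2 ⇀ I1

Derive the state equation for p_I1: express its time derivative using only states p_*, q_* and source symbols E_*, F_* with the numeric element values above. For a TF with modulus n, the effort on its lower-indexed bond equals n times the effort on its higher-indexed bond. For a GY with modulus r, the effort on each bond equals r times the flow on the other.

dp_I1/dt = E_Se1 + 2*E_Se2/5 - p_I1 - q_C1/7

b2 stroke→J2  (source Se1 imposes e)
b4 stroke→J1  (Se2 (Se) sets effort on bond)
b0 stroke→TF1  (J1: bond 4 brought effort, rest push out)
b1 stroke→J2  (TF1: transformer flips bond 0)
b5 stroke→J2  (prefer integral on C1)
b6 stroke→I1  (prefer integral on I1)
b3 stroke→J2  (J2 flow already set via bond 6)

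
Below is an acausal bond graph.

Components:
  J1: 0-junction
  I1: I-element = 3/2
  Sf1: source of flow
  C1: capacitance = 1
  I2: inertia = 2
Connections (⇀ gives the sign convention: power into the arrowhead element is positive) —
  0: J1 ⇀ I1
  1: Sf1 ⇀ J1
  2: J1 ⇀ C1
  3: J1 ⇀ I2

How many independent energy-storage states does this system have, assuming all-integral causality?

β1 stroke at Sf1  (Sf1 fixes flow; stroke at Sf1)
β0 stroke at I1  (I1 integral (f out))
β2 stroke at J1  (prefer integral on C1)
β3 stroke at I2  (J1: bond 2 brought effort, rest push out)

3  (C1, I1, I2 all integral)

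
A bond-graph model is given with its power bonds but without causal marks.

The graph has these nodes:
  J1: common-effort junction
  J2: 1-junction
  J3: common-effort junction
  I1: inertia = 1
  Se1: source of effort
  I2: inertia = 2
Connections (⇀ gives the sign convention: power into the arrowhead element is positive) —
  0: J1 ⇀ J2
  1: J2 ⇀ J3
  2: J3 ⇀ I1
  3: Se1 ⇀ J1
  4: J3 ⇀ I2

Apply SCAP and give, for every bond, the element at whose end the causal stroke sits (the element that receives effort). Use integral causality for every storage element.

b0 →J2
b1 →J3
b2 →I1
b3 →J1
b4 →I2

β3 →J1  (Se1: effort source, stroke at far end)
β0 →J2  (J1 effort already set via bond 3)
β1 →J3  (closing 1-jn rule on J2)
β2 →I1  (0-jn J3 has e-setter on 1)
β4 →I2  (0-jn J3 has e-setter on 1)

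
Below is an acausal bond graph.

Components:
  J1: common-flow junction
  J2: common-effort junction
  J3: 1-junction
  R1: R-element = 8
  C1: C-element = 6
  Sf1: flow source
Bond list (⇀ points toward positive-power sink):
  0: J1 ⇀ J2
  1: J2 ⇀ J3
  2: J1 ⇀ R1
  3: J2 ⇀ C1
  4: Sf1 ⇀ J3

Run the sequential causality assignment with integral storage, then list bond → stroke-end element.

#4 stroke→Sf1  (source Sf1 imposes f)
#1 stroke→J3  (J3 flow already set via bond 4)
#3 stroke→J2  (C1 integral (e out))
#0 stroke→J1  (0-jn J2 has e-setter on 3)
#2 stroke→R1  (closing 1-jn rule on J1)

β0 stroke→J1
β1 stroke→J3
β2 stroke→R1
β3 stroke→J2
β4 stroke→Sf1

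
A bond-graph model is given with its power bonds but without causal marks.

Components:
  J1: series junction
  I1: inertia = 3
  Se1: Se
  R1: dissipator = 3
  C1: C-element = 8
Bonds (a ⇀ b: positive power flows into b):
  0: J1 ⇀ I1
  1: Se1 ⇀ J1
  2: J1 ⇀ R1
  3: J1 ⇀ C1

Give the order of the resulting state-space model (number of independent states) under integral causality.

2  (C1, I1 all integral)

β1 stroke at J1  (source Se1 imposes e)
β0 stroke at I1  (I1 outputs flow p/I1)
β2 stroke at J1  (common-f at J1 fixed by 0)
β3 stroke at J1  (common-f at J1 fixed by 0)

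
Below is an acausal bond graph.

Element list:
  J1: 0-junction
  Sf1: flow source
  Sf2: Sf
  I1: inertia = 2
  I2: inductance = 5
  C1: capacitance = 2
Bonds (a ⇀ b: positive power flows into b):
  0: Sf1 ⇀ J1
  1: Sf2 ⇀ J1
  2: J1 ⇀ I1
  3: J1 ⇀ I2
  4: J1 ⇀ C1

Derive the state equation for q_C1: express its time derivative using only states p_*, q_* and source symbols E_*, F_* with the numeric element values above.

dq_C1/dt = F_Sf1 + F_Sf2 - p_I1/2 - p_I2/5

bond 0 |Sf1  (Sf1 (Sf) sets flow on bond)
bond 1 |Sf2  (Sf2: flow source, stroke at near end)
bond 2 |I1  (I1 integral (f out))
bond 3 |I2  (prefer integral on I2)
bond 4 |J1  (closing 0-jn rule on J1)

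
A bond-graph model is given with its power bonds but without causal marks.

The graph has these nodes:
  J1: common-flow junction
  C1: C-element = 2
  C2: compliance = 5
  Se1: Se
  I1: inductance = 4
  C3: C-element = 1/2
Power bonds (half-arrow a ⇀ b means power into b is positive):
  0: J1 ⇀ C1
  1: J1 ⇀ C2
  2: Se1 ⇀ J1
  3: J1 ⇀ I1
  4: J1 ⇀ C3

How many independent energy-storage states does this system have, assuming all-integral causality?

bond 2 |J1  (source Se1 imposes e)
bond 0 |J1  (C1 integral (e out))
bond 1 |J1  (C2: C, integral causality)
bond 3 |I1  (I1 outputs flow p/I1)
bond 4 |J1  (1-jn J1 has f-setter on 3)

4  (C1, C2, C3, I1 all integral)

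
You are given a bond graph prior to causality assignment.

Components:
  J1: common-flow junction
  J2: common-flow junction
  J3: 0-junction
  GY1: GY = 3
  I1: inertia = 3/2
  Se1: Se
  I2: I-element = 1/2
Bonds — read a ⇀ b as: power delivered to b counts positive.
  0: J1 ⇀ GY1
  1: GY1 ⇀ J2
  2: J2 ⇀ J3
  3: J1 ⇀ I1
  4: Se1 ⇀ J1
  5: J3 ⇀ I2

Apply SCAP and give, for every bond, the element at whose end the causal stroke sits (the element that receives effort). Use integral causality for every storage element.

β0 |J1
β1 |J2
β2 |J3
β3 |I1
β4 |J1
β5 |I2

bond 4 |J1  (Se1 fixes effort; stroke away)
bond 3 |I1  (I1 outputs flow p/I1)
bond 0 |J1  (1-jn J1 has f-setter on 3)
bond 1 |J2  (GY1: gyrator matches bond 0)
bond 2 |J3  (closing 1-jn rule on J2)
bond 5 |I2  (0-jn J3 has e-setter on 2)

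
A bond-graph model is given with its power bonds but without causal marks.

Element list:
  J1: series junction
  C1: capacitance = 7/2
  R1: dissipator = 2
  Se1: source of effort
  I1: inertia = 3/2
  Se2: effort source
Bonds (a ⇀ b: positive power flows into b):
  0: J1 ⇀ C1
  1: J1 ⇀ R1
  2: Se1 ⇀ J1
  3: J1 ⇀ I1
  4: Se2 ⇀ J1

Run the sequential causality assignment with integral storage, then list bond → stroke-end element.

#0 stroke→J1
#1 stroke→J1
#2 stroke→J1
#3 stroke→I1
#4 stroke→J1

#2 |J1  (Se1 (Se) sets effort on bond)
#4 |J1  (Se2 (Se) sets effort on bond)
#0 |J1  (C1 integral (e out))
#3 |I1  (I1 integral (f out))
#1 |J1  (J1 flow already set via bond 3)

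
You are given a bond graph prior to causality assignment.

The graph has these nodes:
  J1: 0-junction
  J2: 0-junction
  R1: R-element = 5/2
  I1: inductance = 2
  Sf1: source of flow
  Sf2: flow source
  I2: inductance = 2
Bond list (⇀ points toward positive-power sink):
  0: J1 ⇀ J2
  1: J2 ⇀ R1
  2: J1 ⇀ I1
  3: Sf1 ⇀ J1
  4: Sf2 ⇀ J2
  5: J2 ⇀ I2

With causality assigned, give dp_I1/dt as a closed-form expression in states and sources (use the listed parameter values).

bond 3 stroke→Sf1  (source Sf1 imposes f)
bond 4 stroke→Sf2  (Sf2: flow source, stroke at near end)
bond 2 stroke→I1  (I1 integral (f out))
bond 0 stroke→J1  (J1: last free bond brings effort in)
bond 5 stroke→I2  (I2: I, integral causality)
bond 1 stroke→J2  (only one effort-in slot at J2)

dp_I1/dt = 5*F_Sf1/2 + 5*F_Sf2/2 - 5*p_I1/4 - 5*p_I2/4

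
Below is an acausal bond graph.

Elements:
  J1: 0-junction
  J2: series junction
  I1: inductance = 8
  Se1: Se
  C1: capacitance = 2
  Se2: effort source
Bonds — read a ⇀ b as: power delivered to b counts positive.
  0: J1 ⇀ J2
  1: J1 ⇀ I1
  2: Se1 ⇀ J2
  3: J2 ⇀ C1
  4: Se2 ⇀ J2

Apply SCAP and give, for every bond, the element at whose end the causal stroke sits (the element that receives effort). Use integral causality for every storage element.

β2 stroke at J2  (Se1 (Se) sets effort on bond)
β4 stroke at J2  (source Se2 imposes e)
β1 stroke at I1  (prefer integral on I1)
β0 stroke at J1  (J1 needs exactly one e-in)
β3 stroke at J2  (J2 flow already set via bond 0)

#0 stroke at J1
#1 stroke at I1
#2 stroke at J2
#3 stroke at J2
#4 stroke at J2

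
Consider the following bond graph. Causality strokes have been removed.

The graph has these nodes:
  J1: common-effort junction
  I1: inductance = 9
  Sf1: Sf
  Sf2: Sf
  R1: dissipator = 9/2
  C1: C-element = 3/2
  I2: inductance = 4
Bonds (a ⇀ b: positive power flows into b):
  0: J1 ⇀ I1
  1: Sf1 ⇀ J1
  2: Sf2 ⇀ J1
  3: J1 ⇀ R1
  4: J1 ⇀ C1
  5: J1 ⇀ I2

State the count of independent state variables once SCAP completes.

3  (C1, I1, I2 all integral)

#1 |Sf1  (Sf1 (Sf) sets flow on bond)
#2 |Sf2  (Sf2 fixes flow; stroke at Sf2)
#0 |I1  (prefer integral on I1)
#4 |J1  (C1: C, integral causality)
#3 |R1  (0-jn J1 has e-setter on 4)
#5 |I2  (J1 effort already set via bond 4)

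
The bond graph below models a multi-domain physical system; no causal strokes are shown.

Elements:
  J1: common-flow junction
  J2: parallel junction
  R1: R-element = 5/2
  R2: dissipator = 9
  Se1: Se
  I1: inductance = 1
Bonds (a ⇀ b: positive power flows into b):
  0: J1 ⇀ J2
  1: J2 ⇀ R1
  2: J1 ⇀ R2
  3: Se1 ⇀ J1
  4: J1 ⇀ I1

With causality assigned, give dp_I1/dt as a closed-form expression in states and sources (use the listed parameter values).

#3 stroke at J1  (Se1 (Se) sets effort on bond)
#4 stroke at I1  (prefer integral on I1)
#0 stroke at J1  (J1: bond 4 brought flow, rest push out)
#2 stroke at J1  (1-jn J1 has f-setter on 4)
#1 stroke at J2  (only one effort-in slot at J2)

dp_I1/dt = E_Se1 - 23*p_I1/2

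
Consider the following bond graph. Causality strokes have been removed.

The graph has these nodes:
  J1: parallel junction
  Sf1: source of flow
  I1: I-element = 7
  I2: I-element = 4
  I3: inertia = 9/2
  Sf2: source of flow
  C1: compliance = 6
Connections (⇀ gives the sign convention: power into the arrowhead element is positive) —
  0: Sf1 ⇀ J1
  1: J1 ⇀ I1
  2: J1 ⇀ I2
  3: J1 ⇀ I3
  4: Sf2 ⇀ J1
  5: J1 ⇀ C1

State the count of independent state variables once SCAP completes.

bond 0 stroke at Sf1  (Sf1 (Sf) sets flow on bond)
bond 4 stroke at Sf2  (Sf2 (Sf) sets flow on bond)
bond 1 stroke at I1  (I1 integral (f out))
bond 2 stroke at I2  (I2 outputs flow p/I2)
bond 3 stroke at I3  (I3: I, integral causality)
bond 5 stroke at J1  (closing 0-jn rule on J1)

4  (C1, I1, I2, I3 all integral)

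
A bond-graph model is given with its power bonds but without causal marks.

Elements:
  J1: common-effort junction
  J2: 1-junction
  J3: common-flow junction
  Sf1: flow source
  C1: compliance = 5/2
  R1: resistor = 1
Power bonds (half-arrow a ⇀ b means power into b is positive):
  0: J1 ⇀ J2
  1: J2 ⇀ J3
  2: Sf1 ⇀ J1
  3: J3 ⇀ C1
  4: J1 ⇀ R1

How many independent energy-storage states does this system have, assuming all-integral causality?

#2 |Sf1  (Sf1 (Sf) sets flow on bond)
#3 |J3  (C1: C, integral causality)
#1 |J2  (closing 1-jn rule on J3)
#0 |J1  (closing 1-jn rule on J2)
#4 |R1  (J1 effort already set via bond 0)

1  (C1 all integral)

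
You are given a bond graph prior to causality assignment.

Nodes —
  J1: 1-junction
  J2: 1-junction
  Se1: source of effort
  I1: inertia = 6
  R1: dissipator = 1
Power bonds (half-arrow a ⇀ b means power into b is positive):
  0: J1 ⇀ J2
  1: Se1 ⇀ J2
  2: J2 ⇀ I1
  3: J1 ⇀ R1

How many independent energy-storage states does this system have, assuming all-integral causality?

β1 stroke→J2  (source Se1 imposes e)
β2 stroke→I1  (prefer integral on I1)
β0 stroke→J2  (J2: bond 2 brought flow, rest push out)
β3 stroke→J1  (J1: bond 0 brought flow, rest push out)

1  (I1 all integral)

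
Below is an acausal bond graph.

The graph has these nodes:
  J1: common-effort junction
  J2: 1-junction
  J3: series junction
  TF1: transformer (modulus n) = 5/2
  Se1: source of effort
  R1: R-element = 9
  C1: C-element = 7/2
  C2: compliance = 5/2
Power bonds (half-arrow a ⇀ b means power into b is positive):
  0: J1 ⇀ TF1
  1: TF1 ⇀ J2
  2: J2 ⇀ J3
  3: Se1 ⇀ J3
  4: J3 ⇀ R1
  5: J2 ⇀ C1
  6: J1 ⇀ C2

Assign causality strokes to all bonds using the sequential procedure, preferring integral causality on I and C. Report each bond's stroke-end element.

bond 3 stroke→J3  (Se1 (Se) sets effort on bond)
bond 5 stroke→J2  (prefer integral on C1)
bond 6 stroke→J1  (C2 outputs effort q/C2)
bond 0 stroke→TF1  (J1 effort already set via bond 6)
bond 1 stroke→J2  (through TF1, causality passes straight; one stroke at TF1)
bond 2 stroke→J3  (J2: last free bond brings flow in)
bond 4 stroke→R1  (J3 needs exactly one f-in)

bond 0 stroke at TF1
bond 1 stroke at J2
bond 2 stroke at J3
bond 3 stroke at J3
bond 4 stroke at R1
bond 5 stroke at J2
bond 6 stroke at J1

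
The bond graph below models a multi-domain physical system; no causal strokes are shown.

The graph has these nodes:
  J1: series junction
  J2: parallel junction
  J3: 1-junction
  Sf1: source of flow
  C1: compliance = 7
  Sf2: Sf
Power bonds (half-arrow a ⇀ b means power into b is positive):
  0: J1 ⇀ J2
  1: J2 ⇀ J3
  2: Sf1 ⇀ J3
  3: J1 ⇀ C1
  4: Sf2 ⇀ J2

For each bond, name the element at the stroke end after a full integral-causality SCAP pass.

bond 2 |Sf1  (Sf1 (Sf) sets flow on bond)
bond 4 |Sf2  (source Sf2 imposes f)
bond 1 |J3  (J3: bond 2 brought flow, rest push out)
bond 0 |J2  (only one effort-in slot at J2)
bond 3 |J1  (J1: bond 0 brought flow, rest push out)

bond 0 |J2
bond 1 |J3
bond 2 |Sf1
bond 3 |J1
bond 4 |Sf2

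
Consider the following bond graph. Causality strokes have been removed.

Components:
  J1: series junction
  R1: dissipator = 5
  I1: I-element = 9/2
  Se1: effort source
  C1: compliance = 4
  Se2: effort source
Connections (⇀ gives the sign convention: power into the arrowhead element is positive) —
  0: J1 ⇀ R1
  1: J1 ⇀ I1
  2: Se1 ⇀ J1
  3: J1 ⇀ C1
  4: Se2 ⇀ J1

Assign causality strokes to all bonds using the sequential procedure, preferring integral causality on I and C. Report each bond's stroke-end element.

#0 |J1
#1 |I1
#2 |J1
#3 |J1
#4 |J1

b2 →J1  (Se1 (Se) sets effort on bond)
b4 →J1  (source Se2 imposes e)
b1 →I1  (I1 integral (f out))
b0 →J1  (J1 flow already set via bond 1)
b3 →J1  (1-jn J1 has f-setter on 1)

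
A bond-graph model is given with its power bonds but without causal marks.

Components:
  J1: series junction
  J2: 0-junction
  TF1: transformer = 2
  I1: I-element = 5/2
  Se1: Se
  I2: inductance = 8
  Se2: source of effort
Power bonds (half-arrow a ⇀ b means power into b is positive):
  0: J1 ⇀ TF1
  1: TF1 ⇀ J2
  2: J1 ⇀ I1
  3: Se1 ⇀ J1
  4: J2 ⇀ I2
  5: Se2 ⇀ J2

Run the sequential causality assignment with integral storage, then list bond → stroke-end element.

bond 3 |J1  (Se1 fixes effort; stroke away)
bond 5 |J2  (source Se2 imposes e)
bond 1 |TF1  (J2: bond 5 brought effort, rest push out)
bond 4 |I2  (J2 effort already set via bond 5)
bond 0 |J1  (through TF1, causality passes straight; one stroke at TF1)
bond 2 |I1  (J1: last free bond brings flow in)

β0 |J1
β1 |TF1
β2 |I1
β3 |J1
β4 |I2
β5 |J2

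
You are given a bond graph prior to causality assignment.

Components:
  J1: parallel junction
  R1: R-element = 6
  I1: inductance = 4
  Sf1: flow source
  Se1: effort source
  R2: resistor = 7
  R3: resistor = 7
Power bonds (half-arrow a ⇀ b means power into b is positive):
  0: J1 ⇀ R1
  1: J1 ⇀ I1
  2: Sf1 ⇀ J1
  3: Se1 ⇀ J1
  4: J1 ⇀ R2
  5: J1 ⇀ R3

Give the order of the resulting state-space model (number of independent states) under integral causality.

bond 2 stroke→Sf1  (Sf1 (Sf) sets flow on bond)
bond 3 stroke→J1  (Se1 (Se) sets effort on bond)
bond 0 stroke→R1  (0-jn J1 has e-setter on 3)
bond 1 stroke→I1  (J1 effort already set via bond 3)
bond 4 stroke→R2  (common-e at J1 fixed by 3)
bond 5 stroke→R3  (0-jn J1 has e-setter on 3)

1  (I1 all integral)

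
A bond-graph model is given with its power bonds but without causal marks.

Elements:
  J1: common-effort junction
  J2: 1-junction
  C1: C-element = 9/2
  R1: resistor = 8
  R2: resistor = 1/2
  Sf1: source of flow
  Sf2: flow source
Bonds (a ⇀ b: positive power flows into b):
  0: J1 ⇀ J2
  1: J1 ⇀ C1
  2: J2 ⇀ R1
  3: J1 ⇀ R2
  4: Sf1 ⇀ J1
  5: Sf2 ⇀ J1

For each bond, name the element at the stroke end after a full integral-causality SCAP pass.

bond 4 stroke at Sf1  (Sf1 fixes flow; stroke at Sf1)
bond 5 stroke at Sf2  (Sf2 (Sf) sets flow on bond)
bond 1 stroke at J1  (C1: C, integral causality)
bond 0 stroke at J2  (0-jn J1 has e-setter on 1)
bond 3 stroke at R2  (0-jn J1 has e-setter on 1)
bond 2 stroke at R1  (only one flow-in slot at J2)

b0 stroke→J2
b1 stroke→J1
b2 stroke→R1
b3 stroke→R2
b4 stroke→Sf1
b5 stroke→Sf2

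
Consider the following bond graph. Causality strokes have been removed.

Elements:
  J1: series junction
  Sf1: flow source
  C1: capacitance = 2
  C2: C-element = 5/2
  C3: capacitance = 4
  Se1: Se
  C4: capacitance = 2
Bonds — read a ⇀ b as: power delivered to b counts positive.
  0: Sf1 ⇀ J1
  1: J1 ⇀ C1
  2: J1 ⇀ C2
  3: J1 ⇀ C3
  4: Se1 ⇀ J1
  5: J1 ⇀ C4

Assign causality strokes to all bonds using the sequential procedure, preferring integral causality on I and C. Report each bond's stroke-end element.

bond 0 stroke→Sf1
bond 1 stroke→J1
bond 2 stroke→J1
bond 3 stroke→J1
bond 4 stroke→J1
bond 5 stroke→J1

b0 stroke→Sf1  (source Sf1 imposes f)
b4 stroke→J1  (Se1: effort source, stroke at far end)
b1 stroke→J1  (1-jn J1 has f-setter on 0)
b2 stroke→J1  (J1 flow already set via bond 0)
b3 stroke→J1  (1-jn J1 has f-setter on 0)
b5 stroke→J1  (J1 flow already set via bond 0)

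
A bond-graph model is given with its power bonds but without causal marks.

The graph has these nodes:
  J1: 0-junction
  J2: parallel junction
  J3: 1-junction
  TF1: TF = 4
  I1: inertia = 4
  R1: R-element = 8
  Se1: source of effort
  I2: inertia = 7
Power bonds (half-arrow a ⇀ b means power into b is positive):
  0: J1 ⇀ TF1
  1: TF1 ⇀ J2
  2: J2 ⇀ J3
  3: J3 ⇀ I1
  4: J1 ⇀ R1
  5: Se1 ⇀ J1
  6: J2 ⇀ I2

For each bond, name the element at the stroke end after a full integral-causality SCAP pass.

b0 stroke→TF1
b1 stroke→J2
b2 stroke→J3
b3 stroke→I1
b4 stroke→R1
b5 stroke→J1
b6 stroke→I2

β5 stroke at J1  (source Se1 imposes e)
β0 stroke at TF1  (J1 effort already set via bond 5)
β4 stroke at R1  (J1 effort already set via bond 5)
β1 stroke at J2  (TF TF1: opposite of bond 0)
β2 stroke at J3  (common-e at J2 fixed by 1)
β6 stroke at I2  (J2 effort already set via bond 1)
β3 stroke at I1  (J3: last free bond brings flow in)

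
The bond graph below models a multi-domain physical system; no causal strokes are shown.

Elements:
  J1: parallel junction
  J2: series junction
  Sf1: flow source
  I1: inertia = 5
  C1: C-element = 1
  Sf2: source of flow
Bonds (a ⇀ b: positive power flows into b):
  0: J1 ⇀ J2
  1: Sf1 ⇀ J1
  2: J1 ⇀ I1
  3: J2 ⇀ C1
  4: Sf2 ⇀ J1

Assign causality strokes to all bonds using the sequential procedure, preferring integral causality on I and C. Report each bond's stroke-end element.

β0 →J1
β1 →Sf1
β2 →I1
β3 →J2
β4 →Sf2

#1 →Sf1  (Sf1 (Sf) sets flow on bond)
#4 →Sf2  (Sf2: flow source, stroke at near end)
#2 →I1  (I1: I, integral causality)
#0 →J1  (closing 0-jn rule on J1)
#3 →J2  (J2 flow already set via bond 0)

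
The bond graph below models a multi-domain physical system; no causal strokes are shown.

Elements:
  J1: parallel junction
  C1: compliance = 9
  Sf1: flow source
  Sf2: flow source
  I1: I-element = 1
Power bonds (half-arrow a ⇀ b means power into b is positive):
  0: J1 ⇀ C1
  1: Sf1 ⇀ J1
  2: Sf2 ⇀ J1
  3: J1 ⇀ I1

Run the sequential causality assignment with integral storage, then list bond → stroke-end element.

bond 0 stroke→J1
bond 1 stroke→Sf1
bond 2 stroke→Sf2
bond 3 stroke→I1

b1 stroke at Sf1  (source Sf1 imposes f)
b2 stroke at Sf2  (Sf2 fixes flow; stroke at Sf2)
b0 stroke at J1  (C1 integral (e out))
b3 stroke at I1  (0-jn J1 has e-setter on 0)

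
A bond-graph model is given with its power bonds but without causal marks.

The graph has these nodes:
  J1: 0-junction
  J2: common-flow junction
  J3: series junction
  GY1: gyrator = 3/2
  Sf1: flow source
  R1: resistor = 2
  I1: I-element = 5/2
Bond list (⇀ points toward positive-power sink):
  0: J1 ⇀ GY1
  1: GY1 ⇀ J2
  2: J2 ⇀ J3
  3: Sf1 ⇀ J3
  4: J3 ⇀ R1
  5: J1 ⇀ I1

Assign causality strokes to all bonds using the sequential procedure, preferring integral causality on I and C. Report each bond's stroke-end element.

β3 →Sf1  (Sf1: flow source, stroke at near end)
β2 →J3  (J3 flow already set via bond 3)
β4 →J3  (common-f at J3 fixed by 3)
β1 →J2  (J2 flow already set via bond 2)
β0 →J1  (GY1: gyrator matches bond 1)
β5 →I1  (J1 effort already set via bond 0)

β0 |J1
β1 |J2
β2 |J3
β3 |Sf1
β4 |J3
β5 |I1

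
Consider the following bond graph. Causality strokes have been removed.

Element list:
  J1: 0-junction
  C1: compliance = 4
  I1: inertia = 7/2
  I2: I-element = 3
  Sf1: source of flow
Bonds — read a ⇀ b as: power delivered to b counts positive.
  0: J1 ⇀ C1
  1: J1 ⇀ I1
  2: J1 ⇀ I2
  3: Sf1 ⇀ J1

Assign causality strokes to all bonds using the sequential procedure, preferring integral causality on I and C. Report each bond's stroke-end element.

b0 |J1
b1 |I1
b2 |I2
b3 |Sf1

#3 stroke→Sf1  (source Sf1 imposes f)
#0 stroke→J1  (C1 outputs effort q/C1)
#1 stroke→I1  (J1 effort already set via bond 0)
#2 stroke→I2  (0-jn J1 has e-setter on 0)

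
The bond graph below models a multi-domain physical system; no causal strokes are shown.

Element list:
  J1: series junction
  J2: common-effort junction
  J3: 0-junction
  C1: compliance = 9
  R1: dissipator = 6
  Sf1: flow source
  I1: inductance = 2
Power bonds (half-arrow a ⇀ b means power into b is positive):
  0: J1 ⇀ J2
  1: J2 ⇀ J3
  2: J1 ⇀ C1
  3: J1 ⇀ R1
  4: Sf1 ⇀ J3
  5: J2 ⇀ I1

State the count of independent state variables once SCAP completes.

bond 4 →Sf1  (source Sf1 imposes f)
bond 1 →J3  (only one effort-in slot at J3)
bond 2 →J1  (C1 integral (e out))
bond 5 →I1  (I1 outputs flow p/I1)
bond 0 →J2  (closing 0-jn rule on J2)
bond 3 →J1  (J1: bond 0 brought flow, rest push out)

2  (C1, I1 all integral)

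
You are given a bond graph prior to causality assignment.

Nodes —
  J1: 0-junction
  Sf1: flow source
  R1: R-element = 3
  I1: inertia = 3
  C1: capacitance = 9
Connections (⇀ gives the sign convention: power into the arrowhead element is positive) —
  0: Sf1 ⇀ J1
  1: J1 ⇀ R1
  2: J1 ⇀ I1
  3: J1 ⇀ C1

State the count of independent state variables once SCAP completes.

2  (C1, I1 all integral)

β0 →Sf1  (Sf1 fixes flow; stroke at Sf1)
β2 →I1  (I1: I, integral causality)
β3 →J1  (C1 integral (e out))
β1 →R1  (0-jn J1 has e-setter on 3)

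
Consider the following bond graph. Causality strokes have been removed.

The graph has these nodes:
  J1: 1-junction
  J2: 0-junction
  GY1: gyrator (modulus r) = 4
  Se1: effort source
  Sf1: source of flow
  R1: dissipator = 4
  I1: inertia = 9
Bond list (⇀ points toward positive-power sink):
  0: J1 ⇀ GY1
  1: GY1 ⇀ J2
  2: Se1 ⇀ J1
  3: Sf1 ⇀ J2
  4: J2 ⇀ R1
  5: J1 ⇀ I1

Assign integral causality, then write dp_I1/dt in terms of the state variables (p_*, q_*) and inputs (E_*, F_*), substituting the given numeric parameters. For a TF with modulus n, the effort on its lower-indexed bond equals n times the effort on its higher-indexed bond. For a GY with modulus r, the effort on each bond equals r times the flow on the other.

β2 stroke→J1  (source Se1 imposes e)
β3 stroke→Sf1  (source Sf1 imposes f)
β5 stroke→I1  (I1 integral (f out))
β0 stroke→J1  (1-jn J1 has f-setter on 5)
β1 stroke→J2  (through GY1, causality inverts; strokes same side of GY1)
β4 stroke→R1  (J2: bond 1 brought effort, rest push out)

dp_I1/dt = E_Se1 + 4*F_Sf1 - 4*p_I1/9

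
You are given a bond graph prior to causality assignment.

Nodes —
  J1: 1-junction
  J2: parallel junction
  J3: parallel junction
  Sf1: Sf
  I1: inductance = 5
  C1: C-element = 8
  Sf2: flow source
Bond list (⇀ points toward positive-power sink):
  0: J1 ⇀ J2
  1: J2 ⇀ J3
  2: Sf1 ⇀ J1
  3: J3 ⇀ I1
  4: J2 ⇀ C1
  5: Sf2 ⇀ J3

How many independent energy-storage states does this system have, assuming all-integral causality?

2  (C1, I1 all integral)

#2 stroke at Sf1  (Sf1: flow source, stroke at near end)
#5 stroke at Sf2  (Sf2 fixes flow; stroke at Sf2)
#0 stroke at J1  (common-f at J1 fixed by 2)
#3 stroke at I1  (prefer integral on I1)
#1 stroke at J3  (J3 needs exactly one e-in)
#4 stroke at J2  (J2: last free bond brings effort in)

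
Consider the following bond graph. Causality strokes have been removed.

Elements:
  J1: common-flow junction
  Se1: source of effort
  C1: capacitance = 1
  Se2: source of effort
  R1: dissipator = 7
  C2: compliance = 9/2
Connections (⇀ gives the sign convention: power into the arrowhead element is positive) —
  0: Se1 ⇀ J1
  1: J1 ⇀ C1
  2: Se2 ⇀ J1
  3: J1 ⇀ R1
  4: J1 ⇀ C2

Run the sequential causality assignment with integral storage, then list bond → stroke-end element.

#0 →J1
#1 →J1
#2 →J1
#3 →R1
#4 →J1

#0 stroke→J1  (source Se1 imposes e)
#2 stroke→J1  (Se2 fixes effort; stroke away)
#1 stroke→J1  (C1: C, integral causality)
#4 stroke→J1  (C2: C, integral causality)
#3 stroke→R1  (only one flow-in slot at J1)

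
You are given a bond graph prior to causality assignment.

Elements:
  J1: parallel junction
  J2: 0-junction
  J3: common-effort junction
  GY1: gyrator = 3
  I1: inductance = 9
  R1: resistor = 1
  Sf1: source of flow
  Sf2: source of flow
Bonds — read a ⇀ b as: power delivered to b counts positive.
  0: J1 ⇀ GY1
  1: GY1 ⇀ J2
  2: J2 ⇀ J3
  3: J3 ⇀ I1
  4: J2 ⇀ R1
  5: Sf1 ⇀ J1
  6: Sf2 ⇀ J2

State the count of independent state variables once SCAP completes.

1  (I1 all integral)

bond 5 stroke→Sf1  (Sf1 (Sf) sets flow on bond)
bond 6 stroke→Sf2  (source Sf2 imposes f)
bond 0 stroke→J1  (only one effort-in slot at J1)
bond 1 stroke→J2  (GY GY1: same side as bond 0)
bond 2 stroke→J3  (common-e at J2 fixed by 1)
bond 4 stroke→R1  (common-e at J2 fixed by 1)
bond 3 stroke→I1  (0-jn J3 has e-setter on 2)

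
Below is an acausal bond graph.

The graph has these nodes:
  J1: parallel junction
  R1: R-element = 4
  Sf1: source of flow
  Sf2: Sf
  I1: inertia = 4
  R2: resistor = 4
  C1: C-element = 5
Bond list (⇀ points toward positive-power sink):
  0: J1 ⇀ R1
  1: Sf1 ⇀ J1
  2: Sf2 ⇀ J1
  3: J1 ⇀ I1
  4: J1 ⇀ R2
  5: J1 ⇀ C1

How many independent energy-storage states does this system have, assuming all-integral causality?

bond 1 stroke→Sf1  (Sf1: flow source, stroke at near end)
bond 2 stroke→Sf2  (Sf2 fixes flow; stroke at Sf2)
bond 3 stroke→I1  (I1 integral (f out))
bond 5 stroke→J1  (C1 integral (e out))
bond 0 stroke→R1  (J1 effort already set via bond 5)
bond 4 stroke→R2  (common-e at J1 fixed by 5)

2  (C1, I1 all integral)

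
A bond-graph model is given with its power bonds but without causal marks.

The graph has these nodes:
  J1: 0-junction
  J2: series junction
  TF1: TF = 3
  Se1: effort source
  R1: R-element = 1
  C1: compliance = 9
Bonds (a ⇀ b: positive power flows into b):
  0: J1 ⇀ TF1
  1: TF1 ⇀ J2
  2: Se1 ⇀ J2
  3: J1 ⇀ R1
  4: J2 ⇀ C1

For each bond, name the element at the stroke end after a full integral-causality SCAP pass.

b2 stroke at J2  (Se1 (Se) sets effort on bond)
b4 stroke at J2  (C1: C, integral causality)
b1 stroke at TF1  (J2 needs exactly one f-in)
b0 stroke at J1  (TF1 one-in-one-out from 1)
b3 stroke at R1  (J1: bond 0 brought effort, rest push out)

β0 →J1
β1 →TF1
β2 →J2
β3 →R1
β4 →J2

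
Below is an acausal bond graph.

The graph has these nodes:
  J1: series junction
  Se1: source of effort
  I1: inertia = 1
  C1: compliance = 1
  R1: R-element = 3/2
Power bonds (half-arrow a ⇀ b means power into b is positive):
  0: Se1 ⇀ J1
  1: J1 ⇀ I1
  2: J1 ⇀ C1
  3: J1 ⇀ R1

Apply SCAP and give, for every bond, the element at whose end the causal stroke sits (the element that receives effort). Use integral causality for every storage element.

#0 stroke→J1  (Se1 fixes effort; stroke away)
#1 stroke→I1  (prefer integral on I1)
#2 stroke→J1  (J1: bond 1 brought flow, rest push out)
#3 stroke→J1  (1-jn J1 has f-setter on 1)

b0 →J1
b1 →I1
b2 →J1
b3 →J1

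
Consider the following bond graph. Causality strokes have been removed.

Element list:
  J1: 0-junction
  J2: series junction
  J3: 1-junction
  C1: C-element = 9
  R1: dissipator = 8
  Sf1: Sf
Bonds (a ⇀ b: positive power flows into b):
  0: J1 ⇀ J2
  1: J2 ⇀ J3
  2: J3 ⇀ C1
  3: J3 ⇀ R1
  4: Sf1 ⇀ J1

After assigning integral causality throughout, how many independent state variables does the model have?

b4 |Sf1  (source Sf1 imposes f)
b0 |J1  (J1 needs exactly one e-in)
b1 |J2  (J2 flow already set via bond 0)
b2 |J3  (1-jn J3 has f-setter on 1)
b3 |J3  (J3: bond 1 brought flow, rest push out)

1  (C1 all integral)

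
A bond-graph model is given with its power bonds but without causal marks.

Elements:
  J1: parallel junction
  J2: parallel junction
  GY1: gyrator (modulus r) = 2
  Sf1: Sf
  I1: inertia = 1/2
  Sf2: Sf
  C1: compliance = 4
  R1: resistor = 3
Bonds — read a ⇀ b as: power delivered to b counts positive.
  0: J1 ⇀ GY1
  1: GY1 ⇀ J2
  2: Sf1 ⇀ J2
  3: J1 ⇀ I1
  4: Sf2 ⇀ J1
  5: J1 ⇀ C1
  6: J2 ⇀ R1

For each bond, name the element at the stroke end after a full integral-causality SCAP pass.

b2 |Sf1  (source Sf1 imposes f)
b4 |Sf2  (Sf2 fixes flow; stroke at Sf2)
b3 |I1  (prefer integral on I1)
b5 |J1  (C1 outputs effort q/C1)
b0 |GY1  (J1: bond 5 brought effort, rest push out)
b1 |GY1  (GY GY1: same side as bond 0)
b6 |J2  (only one effort-in slot at J2)

#0 |GY1
#1 |GY1
#2 |Sf1
#3 |I1
#4 |Sf2
#5 |J1
#6 |J2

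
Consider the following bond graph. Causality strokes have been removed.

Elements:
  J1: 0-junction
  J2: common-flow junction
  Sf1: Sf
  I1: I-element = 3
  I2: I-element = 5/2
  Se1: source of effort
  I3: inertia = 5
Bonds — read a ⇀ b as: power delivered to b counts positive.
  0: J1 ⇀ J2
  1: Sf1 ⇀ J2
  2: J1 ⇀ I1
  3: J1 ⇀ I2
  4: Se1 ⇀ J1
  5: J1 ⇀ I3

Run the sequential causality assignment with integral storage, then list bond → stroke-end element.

b1 →Sf1  (Sf1 (Sf) sets flow on bond)
b4 →J1  (Se1 (Se) sets effort on bond)
b0 →J2  (0-jn J1 has e-setter on 4)
b2 →I1  (0-jn J1 has e-setter on 4)
b3 →I2  (common-e at J1 fixed by 4)
b5 →I3  (0-jn J1 has e-setter on 4)

β0 stroke at J2
β1 stroke at Sf1
β2 stroke at I1
β3 stroke at I2
β4 stroke at J1
β5 stroke at I3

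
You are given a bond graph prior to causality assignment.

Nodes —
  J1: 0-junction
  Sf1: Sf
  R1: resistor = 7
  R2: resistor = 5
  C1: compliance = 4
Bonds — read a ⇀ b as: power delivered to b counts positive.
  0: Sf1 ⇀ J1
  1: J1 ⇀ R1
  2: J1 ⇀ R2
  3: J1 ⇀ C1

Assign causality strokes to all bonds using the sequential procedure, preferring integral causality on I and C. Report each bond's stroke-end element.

β0 |Sf1  (Sf1 (Sf) sets flow on bond)
β3 |J1  (C1 outputs effort q/C1)
β1 |R1  (0-jn J1 has e-setter on 3)
β2 |R2  (J1 effort already set via bond 3)

#0 |Sf1
#1 |R1
#2 |R2
#3 |J1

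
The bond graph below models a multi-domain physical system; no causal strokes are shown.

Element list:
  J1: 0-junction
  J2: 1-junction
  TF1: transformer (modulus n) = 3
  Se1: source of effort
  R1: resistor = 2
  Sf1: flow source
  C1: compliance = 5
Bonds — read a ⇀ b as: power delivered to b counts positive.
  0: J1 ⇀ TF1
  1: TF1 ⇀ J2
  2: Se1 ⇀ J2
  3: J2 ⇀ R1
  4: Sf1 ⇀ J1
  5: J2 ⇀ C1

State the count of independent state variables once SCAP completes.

bond 2 →J2  (Se1 fixes effort; stroke away)
bond 4 →Sf1  (source Sf1 imposes f)
bond 0 →J1  (only one effort-in slot at J1)
bond 1 →TF1  (TF1 one-in-one-out from 0)
bond 3 →J2  (common-f at J2 fixed by 1)
bond 5 →J2  (J2 flow already set via bond 1)

1  (C1 all integral)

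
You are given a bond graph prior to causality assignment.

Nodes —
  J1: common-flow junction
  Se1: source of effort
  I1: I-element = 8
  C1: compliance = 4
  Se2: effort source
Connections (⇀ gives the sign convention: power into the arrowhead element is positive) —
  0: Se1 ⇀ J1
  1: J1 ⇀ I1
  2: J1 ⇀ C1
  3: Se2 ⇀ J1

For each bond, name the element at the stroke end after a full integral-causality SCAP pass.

β0 stroke at J1  (Se1: effort source, stroke at far end)
β3 stroke at J1  (Se2 fixes effort; stroke away)
β1 stroke at I1  (I1 integral (f out))
β2 stroke at J1  (J1 flow already set via bond 1)

#0 |J1
#1 |I1
#2 |J1
#3 |J1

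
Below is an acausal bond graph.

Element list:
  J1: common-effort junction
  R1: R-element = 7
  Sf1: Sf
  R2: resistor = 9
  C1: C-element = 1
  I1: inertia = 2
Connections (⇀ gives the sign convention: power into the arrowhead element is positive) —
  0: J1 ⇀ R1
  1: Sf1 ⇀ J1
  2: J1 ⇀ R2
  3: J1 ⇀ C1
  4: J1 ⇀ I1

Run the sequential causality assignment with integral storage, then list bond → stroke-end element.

bond 1 |Sf1  (Sf1 fixes flow; stroke at Sf1)
bond 3 |J1  (C1 integral (e out))
bond 0 |R1  (0-jn J1 has e-setter on 3)
bond 2 |R2  (0-jn J1 has e-setter on 3)
bond 4 |I1  (common-e at J1 fixed by 3)

#0 stroke at R1
#1 stroke at Sf1
#2 stroke at R2
#3 stroke at J1
#4 stroke at I1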